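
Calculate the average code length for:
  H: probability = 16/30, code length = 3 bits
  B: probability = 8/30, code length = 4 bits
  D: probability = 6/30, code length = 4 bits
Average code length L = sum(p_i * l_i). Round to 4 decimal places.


Weighted contributions p_i * l_i:
  H: (16/30) * 3 = 48/30
  B: (8/30) * 4 = 32/30
  D: (6/30) * 4 = 24/30
Sum = (48 + 32 + 24)/30 = 104/30

L = 104/30 = 3.4667 bits/symbol


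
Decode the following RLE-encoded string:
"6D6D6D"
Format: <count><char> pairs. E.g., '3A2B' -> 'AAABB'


Expanding each <count><char> pair:
  6D -> 'DDDDDD'
  6D -> 'DDDDDD'
  6D -> 'DDDDDD'

Decoded = DDDDDDDDDDDDDDDDDD


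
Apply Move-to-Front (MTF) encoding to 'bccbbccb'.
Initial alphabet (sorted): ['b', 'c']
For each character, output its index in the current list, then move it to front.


MTF encoding:
'b': index 0 in ['b', 'c'] -> ['b', 'c']
'c': index 1 in ['b', 'c'] -> ['c', 'b']
'c': index 0 in ['c', 'b'] -> ['c', 'b']
'b': index 1 in ['c', 'b'] -> ['b', 'c']
'b': index 0 in ['b', 'c'] -> ['b', 'c']
'c': index 1 in ['b', 'c'] -> ['c', 'b']
'c': index 0 in ['c', 'b'] -> ['c', 'b']
'b': index 1 in ['c', 'b'] -> ['b', 'c']


Output: [0, 1, 0, 1, 0, 1, 0, 1]


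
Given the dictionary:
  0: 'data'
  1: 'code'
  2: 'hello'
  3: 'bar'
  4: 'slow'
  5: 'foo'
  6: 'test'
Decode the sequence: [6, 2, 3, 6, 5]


Look up each index in the dictionary:
  6 -> 'test'
  2 -> 'hello'
  3 -> 'bar'
  6 -> 'test'
  5 -> 'foo'

Decoded: "test hello bar test foo"


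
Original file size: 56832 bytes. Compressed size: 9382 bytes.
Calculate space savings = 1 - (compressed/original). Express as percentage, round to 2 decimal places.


ratio = compressed/original = 9382/56832 = 0.165083
savings = 1 - ratio = 1 - 0.165083 = 0.834917
as a percentage: 0.834917 * 100 = 83.49%

Space savings = 1 - 9382/56832 = 83.49%


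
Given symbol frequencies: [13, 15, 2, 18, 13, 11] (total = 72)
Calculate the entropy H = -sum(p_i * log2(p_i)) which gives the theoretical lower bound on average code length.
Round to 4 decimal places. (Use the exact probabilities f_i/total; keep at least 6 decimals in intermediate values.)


Per-symbol terms -p_i * log2(p_i) with p_i = f_i/72:
  p = 13/72 = 0.180556: log2(p) = -2.469485, -p*log2(p) = 0.445879
  p = 15/72 = 0.208333: log2(p) = -2.263034, -p*log2(p) = 0.471466
  p = 2/72 = 0.027778: log2(p) = -5.169925, -p*log2(p) = 0.143609
  p = 18/72 = 0.250000: log2(p) = -2.000000, -p*log2(p) = 0.500000
  p = 13/72 = 0.180556: log2(p) = -2.469485, -p*log2(p) = 0.445879
  p = 11/72 = 0.152778: log2(p) = -2.710493, -p*log2(p) = 0.414103
H = 0.445879 + 0.471466 + 0.143609 + 0.500000 + 0.445879 + 0.414103 = 2.420936

H = 2.4209 bits/symbol


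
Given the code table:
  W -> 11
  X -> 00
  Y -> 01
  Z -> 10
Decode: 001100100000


Decoding:
00 -> X
11 -> W
00 -> X
10 -> Z
00 -> X
00 -> X


Result: XWXZXX


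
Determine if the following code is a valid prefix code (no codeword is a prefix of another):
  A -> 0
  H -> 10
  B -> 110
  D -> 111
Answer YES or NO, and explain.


Checking each pair (does one codeword prefix another?):
  A='0' vs H='10': no prefix
  A='0' vs B='110': no prefix
  A='0' vs D='111': no prefix
  H='10' vs A='0': no prefix
  H='10' vs B='110': no prefix
  H='10' vs D='111': no prefix
  B='110' vs A='0': no prefix
  B='110' vs H='10': no prefix
  B='110' vs D='111': no prefix
  D='111' vs A='0': no prefix
  D='111' vs H='10': no prefix
  D='111' vs B='110': no prefix
No violation found over all pairs.

YES -- this is a valid prefix code. No codeword is a prefix of any other codeword.


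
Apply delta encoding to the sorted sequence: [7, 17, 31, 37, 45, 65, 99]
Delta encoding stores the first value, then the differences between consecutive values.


First value: 7
Deltas:
  17 - 7 = 10
  31 - 17 = 14
  37 - 31 = 6
  45 - 37 = 8
  65 - 45 = 20
  99 - 65 = 34


Delta encoded: [7, 10, 14, 6, 8, 20, 34]


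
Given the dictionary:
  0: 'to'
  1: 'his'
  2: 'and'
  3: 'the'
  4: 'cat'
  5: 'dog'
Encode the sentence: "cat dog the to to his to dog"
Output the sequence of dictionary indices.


Look up each word in the dictionary:
  'cat' -> 4
  'dog' -> 5
  'the' -> 3
  'to' -> 0
  'to' -> 0
  'his' -> 1
  'to' -> 0
  'dog' -> 5

Encoded: [4, 5, 3, 0, 0, 1, 0, 5]


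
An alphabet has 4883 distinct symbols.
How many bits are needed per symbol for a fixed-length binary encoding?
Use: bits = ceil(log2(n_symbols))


log2(4883) = 12.2536
Bracket: 2^12 = 4096 < 4883 <= 2^13 = 8192
So ceil(log2(4883)) = 13

bits = ceil(log2(4883)) = ceil(12.2536) = 13 bits


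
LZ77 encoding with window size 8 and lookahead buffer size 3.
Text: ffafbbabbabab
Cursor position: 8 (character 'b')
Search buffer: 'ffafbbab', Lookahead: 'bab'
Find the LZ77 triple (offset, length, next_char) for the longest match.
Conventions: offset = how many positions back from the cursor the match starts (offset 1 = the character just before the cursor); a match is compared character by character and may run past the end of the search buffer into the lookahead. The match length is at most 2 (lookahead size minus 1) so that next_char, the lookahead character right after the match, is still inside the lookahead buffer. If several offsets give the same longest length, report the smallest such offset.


Try each offset into the search buffer:
  offset=1 (pos 7, char 'b'): match length 1
  offset=2 (pos 6, char 'a'): match length 0
  offset=3 (pos 5, char 'b'): match length 2
  offset=4 (pos 4, char 'b'): match length 1
  offset=5 (pos 3, char 'f'): match length 0
  offset=6 (pos 2, char 'a'): match length 0
  offset=7 (pos 1, char 'f'): match length 0
  offset=8 (pos 0, char 'f'): match length 0
Longest match has length 2 at offset 3.
next_char = character at position 8 + 2 = 10 -> 'b'

Best match: offset=3, length=2 (matching 'ba' starting at position 5)
LZ77 triple: (3, 2, 'b')


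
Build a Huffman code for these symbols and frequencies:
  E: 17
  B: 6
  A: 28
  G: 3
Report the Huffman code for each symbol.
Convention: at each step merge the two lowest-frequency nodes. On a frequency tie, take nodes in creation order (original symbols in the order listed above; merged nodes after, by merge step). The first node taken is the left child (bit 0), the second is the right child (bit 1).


Huffman tree construction:
Step 1: Merge G(3) + B(6) = 9
Step 2: Merge (G+B)(9) + E(17) = 26
Step 3: Merge ((G+B)+E)(26) + A(28) = 54
Read each symbol's code off the tree from the root (left child = 0, right child = 1).

Codes:
  E: 01 (length 2)
  B: 001 (length 3)
  A: 1 (length 1)
  G: 000 (length 3)
Average code length: 89/54 = 1.6481 bits/symbol


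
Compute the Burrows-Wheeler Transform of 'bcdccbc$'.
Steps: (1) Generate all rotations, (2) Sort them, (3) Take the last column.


Rotations (sorted):
  0: $bcdccbc -> last char: c
  1: bc$bcdcc -> last char: c
  2: bcdccbc$ -> last char: $
  3: c$bcdccb -> last char: b
  4: cbc$bcdc -> last char: c
  5: ccbc$bcd -> last char: d
  6: cdccbc$b -> last char: b
  7: dccbc$bc -> last char: c


BWT = cc$bcdbc


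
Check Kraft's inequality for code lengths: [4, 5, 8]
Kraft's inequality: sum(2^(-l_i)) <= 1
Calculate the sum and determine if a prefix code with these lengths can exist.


Sum = 2^(-4) + 2^(-5) + 2^(-8)
    = 0.0625 + 0.03125 + 0.00390625
    = 25/256 = 0.09765625
Since 0.09765625 <= 1, Kraft's inequality IS satisfied.
A prefix code with these lengths CAN exist.

Kraft sum = 0.09765625. Satisfied.


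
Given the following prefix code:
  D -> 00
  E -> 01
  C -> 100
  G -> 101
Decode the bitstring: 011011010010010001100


Decoding step by step:
Bits 01 -> E
Bits 101 -> G
Bits 101 -> G
Bits 00 -> D
Bits 100 -> C
Bits 100 -> C
Bits 01 -> E
Bits 100 -> C


Decoded message: EGGDCCEC


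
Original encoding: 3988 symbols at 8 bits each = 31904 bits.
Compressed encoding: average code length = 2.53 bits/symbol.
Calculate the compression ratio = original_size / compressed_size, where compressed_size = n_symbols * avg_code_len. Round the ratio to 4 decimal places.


original_size = n_symbols * orig_bits = 3988 * 8 = 31904 bits
compressed_size = n_symbols * avg_code_len = 3988 * 2.53 = 10089.64 bits
ratio = original_size / compressed_size = 31904 / 10089.64 = 3.1621

Compression ratio = 3.1621


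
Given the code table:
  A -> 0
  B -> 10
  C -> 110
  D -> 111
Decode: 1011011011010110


Decoding:
10 -> B
110 -> C
110 -> C
110 -> C
10 -> B
110 -> C


Result: BCCCBC


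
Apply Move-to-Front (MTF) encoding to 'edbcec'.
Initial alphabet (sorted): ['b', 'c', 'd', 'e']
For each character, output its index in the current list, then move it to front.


MTF encoding:
'e': index 3 in ['b', 'c', 'd', 'e'] -> ['e', 'b', 'c', 'd']
'd': index 3 in ['e', 'b', 'c', 'd'] -> ['d', 'e', 'b', 'c']
'b': index 2 in ['d', 'e', 'b', 'c'] -> ['b', 'd', 'e', 'c']
'c': index 3 in ['b', 'd', 'e', 'c'] -> ['c', 'b', 'd', 'e']
'e': index 3 in ['c', 'b', 'd', 'e'] -> ['e', 'c', 'b', 'd']
'c': index 1 in ['e', 'c', 'b', 'd'] -> ['c', 'e', 'b', 'd']


Output: [3, 3, 2, 3, 3, 1]


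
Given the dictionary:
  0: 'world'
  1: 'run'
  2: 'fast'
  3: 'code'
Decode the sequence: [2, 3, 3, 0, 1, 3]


Look up each index in the dictionary:
  2 -> 'fast'
  3 -> 'code'
  3 -> 'code'
  0 -> 'world'
  1 -> 'run'
  3 -> 'code'

Decoded: "fast code code world run code"


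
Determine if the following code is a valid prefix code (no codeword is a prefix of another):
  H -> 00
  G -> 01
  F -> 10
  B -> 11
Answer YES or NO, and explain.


Checking each pair (does one codeword prefix another?):
  H='00' vs G='01': no prefix
  H='00' vs F='10': no prefix
  H='00' vs B='11': no prefix
  G='01' vs H='00': no prefix
  G='01' vs F='10': no prefix
  G='01' vs B='11': no prefix
  F='10' vs H='00': no prefix
  F='10' vs G='01': no prefix
  F='10' vs B='11': no prefix
  B='11' vs H='00': no prefix
  B='11' vs G='01': no prefix
  B='11' vs F='10': no prefix
No violation found over all pairs.

YES -- this is a valid prefix code. No codeword is a prefix of any other codeword.


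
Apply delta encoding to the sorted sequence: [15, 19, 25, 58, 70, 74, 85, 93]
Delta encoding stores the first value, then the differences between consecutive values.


First value: 15
Deltas:
  19 - 15 = 4
  25 - 19 = 6
  58 - 25 = 33
  70 - 58 = 12
  74 - 70 = 4
  85 - 74 = 11
  93 - 85 = 8


Delta encoded: [15, 4, 6, 33, 12, 4, 11, 8]


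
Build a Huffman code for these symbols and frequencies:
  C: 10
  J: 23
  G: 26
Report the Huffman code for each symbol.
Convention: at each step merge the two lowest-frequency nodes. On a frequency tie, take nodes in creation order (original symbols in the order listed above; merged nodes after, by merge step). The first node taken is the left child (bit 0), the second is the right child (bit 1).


Huffman tree construction:
Step 1: Merge C(10) + J(23) = 33
Step 2: Merge G(26) + (C+J)(33) = 59
Read each symbol's code off the tree from the root (left child = 0, right child = 1).

Codes:
  C: 10 (length 2)
  J: 11 (length 2)
  G: 0 (length 1)
Average code length: 92/59 = 1.5593 bits/symbol


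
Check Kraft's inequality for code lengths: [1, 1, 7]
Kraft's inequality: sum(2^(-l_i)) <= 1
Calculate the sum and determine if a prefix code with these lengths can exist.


Sum = 2^(-1) + 2^(-1) + 2^(-7)
    = 0.5 + 0.5 + 0.0078125
    = 129/128 = 1.0078125
Since 1.0078125 > 1, Kraft's inequality is NOT satisfied.
A prefix code with these lengths CANNOT exist.

Kraft sum = 1.0078125. Not satisfied.


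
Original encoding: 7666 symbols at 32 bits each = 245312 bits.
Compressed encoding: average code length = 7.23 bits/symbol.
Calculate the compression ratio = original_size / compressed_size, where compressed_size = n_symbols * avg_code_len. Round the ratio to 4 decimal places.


original_size = n_symbols * orig_bits = 7666 * 32 = 245312 bits
compressed_size = n_symbols * avg_code_len = 7666 * 7.23 = 55425.18 bits
ratio = original_size / compressed_size = 245312 / 55425.18 = 4.426

Compression ratio = 4.426


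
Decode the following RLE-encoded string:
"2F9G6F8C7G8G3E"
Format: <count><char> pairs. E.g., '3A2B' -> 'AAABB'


Expanding each <count><char> pair:
  2F -> 'FF'
  9G -> 'GGGGGGGGG'
  6F -> 'FFFFFF'
  8C -> 'CCCCCCCC'
  7G -> 'GGGGGGG'
  8G -> 'GGGGGGGG'
  3E -> 'EEE'

Decoded = FFGGGGGGGGGFFFFFFCCCCCCCCGGGGGGGGGGGGGGGEEE


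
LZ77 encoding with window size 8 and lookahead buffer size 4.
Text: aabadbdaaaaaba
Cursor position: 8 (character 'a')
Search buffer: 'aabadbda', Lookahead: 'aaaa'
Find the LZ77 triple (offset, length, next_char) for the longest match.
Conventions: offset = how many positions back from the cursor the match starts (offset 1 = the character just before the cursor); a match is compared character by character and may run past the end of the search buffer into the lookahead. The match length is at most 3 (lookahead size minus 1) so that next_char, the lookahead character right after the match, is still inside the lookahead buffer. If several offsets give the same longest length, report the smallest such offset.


Try each offset into the search buffer:
  offset=1 (pos 7, char 'a'): match length 3
  offset=2 (pos 6, char 'd'): match length 0
  offset=3 (pos 5, char 'b'): match length 0
  offset=4 (pos 4, char 'd'): match length 0
  offset=5 (pos 3, char 'a'): match length 1
  offset=6 (pos 2, char 'b'): match length 0
  offset=7 (pos 1, char 'a'): match length 1
  offset=8 (pos 0, char 'a'): match length 2
Longest match has length 3 at offset 1.
next_char = character at position 8 + 3 = 11 -> 'a'

Best match: offset=1, length=3 (matching 'aaa' starting at position 7)
LZ77 triple: (1, 3, 'a')


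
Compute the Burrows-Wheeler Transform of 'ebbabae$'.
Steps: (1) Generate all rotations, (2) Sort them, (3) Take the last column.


Rotations (sorted):
  0: $ebbabae -> last char: e
  1: abae$ebb -> last char: b
  2: ae$ebbab -> last char: b
  3: babae$eb -> last char: b
  4: bae$ebba -> last char: a
  5: bbabae$e -> last char: e
  6: e$ebbaba -> last char: a
  7: ebbabae$ -> last char: $


BWT = ebbbaea$


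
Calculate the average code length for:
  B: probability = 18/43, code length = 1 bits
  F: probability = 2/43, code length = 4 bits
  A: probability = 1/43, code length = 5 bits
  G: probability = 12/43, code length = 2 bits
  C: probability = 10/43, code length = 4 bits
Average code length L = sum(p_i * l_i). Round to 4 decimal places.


Weighted contributions p_i * l_i:
  B: (18/43) * 1 = 18/43
  F: (2/43) * 4 = 8/43
  A: (1/43) * 5 = 5/43
  G: (12/43) * 2 = 24/43
  C: (10/43) * 4 = 40/43
Sum = (18 + 8 + 5 + 24 + 40)/43 = 95/43

L = 95/43 = 2.2093 bits/symbol


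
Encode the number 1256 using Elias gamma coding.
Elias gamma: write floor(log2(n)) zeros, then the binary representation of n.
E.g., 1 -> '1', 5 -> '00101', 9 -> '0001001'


num_bits = floor(log2(1256)) + 1 = 11
leading_zeros = num_bits - 1 = 10
binary(1256) = 10011101000

Elias gamma(1256) = '0000000000' + '10011101000' = 000000000010011101000 (21 bits)


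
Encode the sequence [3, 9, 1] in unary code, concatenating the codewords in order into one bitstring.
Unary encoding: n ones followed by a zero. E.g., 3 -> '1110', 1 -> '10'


Encode each number as n ones followed by a terminating 0:
  3 -> 1110 (4 bits)
  9 -> 1111111110 (10 bits)
  1 -> 10 (2 bits)
Total length = 4 + 10 + 2 = 16 bits.

Unary([3, 9, 1]) = 1110111111111010 (16 bits)


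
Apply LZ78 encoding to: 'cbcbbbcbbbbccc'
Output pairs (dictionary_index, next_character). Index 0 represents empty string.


LZ78 encoding steps:
Dictionary: {0: ''}
Step 1: w='' (idx 0), next='c' -> output (0, 'c'), add 'c' as idx 1
Step 2: w='' (idx 0), next='b' -> output (0, 'b'), add 'b' as idx 2
Step 3: w='c' (idx 1), next='b' -> output (1, 'b'), add 'cb' as idx 3
Step 4: w='b' (idx 2), next='b' -> output (2, 'b'), add 'bb' as idx 4
Step 5: w='cb' (idx 3), next='b' -> output (3, 'b'), add 'cbb' as idx 5
Step 6: w='bb' (idx 4), next='c' -> output (4, 'c'), add 'bbc' as idx 6
Step 7: w='c' (idx 1), next='c' -> output (1, 'c'), add 'cc' as idx 7


Encoded: [(0, 'c'), (0, 'b'), (1, 'b'), (2, 'b'), (3, 'b'), (4, 'c'), (1, 'c')]


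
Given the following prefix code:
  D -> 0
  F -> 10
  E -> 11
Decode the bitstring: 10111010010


Decoding step by step:
Bits 10 -> F
Bits 11 -> E
Bits 10 -> F
Bits 10 -> F
Bits 0 -> D
Bits 10 -> F


Decoded message: FEFFDF


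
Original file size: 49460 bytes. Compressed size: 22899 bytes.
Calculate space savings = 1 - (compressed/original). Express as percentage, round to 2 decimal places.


ratio = compressed/original = 22899/49460 = 0.46298
savings = 1 - ratio = 1 - 0.46298 = 0.53702
as a percentage: 0.53702 * 100 = 53.7%

Space savings = 1 - 22899/49460 = 53.7%


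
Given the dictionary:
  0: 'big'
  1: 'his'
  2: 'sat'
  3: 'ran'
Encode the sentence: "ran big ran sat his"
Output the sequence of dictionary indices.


Look up each word in the dictionary:
  'ran' -> 3
  'big' -> 0
  'ran' -> 3
  'sat' -> 2
  'his' -> 1

Encoded: [3, 0, 3, 2, 1]


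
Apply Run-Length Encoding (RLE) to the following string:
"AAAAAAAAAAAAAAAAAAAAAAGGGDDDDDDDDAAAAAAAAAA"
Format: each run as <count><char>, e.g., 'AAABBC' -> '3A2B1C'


Scanning runs left to right:
  i=0: run of 'A' x 22 -> '22A'
  i=22: run of 'G' x 3 -> '3G'
  i=25: run of 'D' x 8 -> '8D'
  i=33: run of 'A' x 10 -> '10A'

RLE = 22A3G8D10A


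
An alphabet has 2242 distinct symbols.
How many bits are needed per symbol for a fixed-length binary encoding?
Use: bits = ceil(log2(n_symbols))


log2(2242) = 11.1306
Bracket: 2^11 = 2048 < 2242 <= 2^12 = 4096
So ceil(log2(2242)) = 12

bits = ceil(log2(2242)) = ceil(11.1306) = 12 bits


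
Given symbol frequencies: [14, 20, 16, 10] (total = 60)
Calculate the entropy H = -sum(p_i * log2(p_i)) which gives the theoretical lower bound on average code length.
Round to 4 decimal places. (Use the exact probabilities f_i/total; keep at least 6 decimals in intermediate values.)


Per-symbol terms -p_i * log2(p_i) with p_i = f_i/60:
  p = 14/60 = 0.233333: log2(p) = -2.099536, -p*log2(p) = 0.489892
  p = 20/60 = 0.333333: log2(p) = -1.584963, -p*log2(p) = 0.528321
  p = 16/60 = 0.266667: log2(p) = -1.906891, -p*log2(p) = 0.508504
  p = 10/60 = 0.166667: log2(p) = -2.584963, -p*log2(p) = 0.430827
H = 0.489892 + 0.528321 + 0.508504 + 0.430827 = 1.957544

H = 1.9575 bits/symbol


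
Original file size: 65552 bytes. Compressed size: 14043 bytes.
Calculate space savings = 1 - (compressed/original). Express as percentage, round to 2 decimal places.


ratio = compressed/original = 14043/65552 = 0.214227
savings = 1 - ratio = 1 - 0.214227 = 0.785773
as a percentage: 0.785773 * 100 = 78.58%

Space savings = 1 - 14043/65552 = 78.58%


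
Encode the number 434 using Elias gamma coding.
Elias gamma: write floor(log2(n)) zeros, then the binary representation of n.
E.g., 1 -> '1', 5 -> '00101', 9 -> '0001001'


num_bits = floor(log2(434)) + 1 = 9
leading_zeros = num_bits - 1 = 8
binary(434) = 110110010

Elias gamma(434) = '00000000' + '110110010' = 00000000110110010 (17 bits)


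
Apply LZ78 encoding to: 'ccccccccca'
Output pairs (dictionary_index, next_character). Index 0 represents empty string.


LZ78 encoding steps:
Dictionary: {0: ''}
Step 1: w='' (idx 0), next='c' -> output (0, 'c'), add 'c' as idx 1
Step 2: w='c' (idx 1), next='c' -> output (1, 'c'), add 'cc' as idx 2
Step 3: w='cc' (idx 2), next='c' -> output (2, 'c'), add 'ccc' as idx 3
Step 4: w='ccc' (idx 3), next='a' -> output (3, 'a'), add 'ccca' as idx 4


Encoded: [(0, 'c'), (1, 'c'), (2, 'c'), (3, 'a')]


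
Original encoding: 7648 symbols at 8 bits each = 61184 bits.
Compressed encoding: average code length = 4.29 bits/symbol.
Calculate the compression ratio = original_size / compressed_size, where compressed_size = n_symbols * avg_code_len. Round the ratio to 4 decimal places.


original_size = n_symbols * orig_bits = 7648 * 8 = 61184 bits
compressed_size = n_symbols * avg_code_len = 7648 * 4.29 = 32809.92 bits
ratio = original_size / compressed_size = 61184 / 32809.92 = 1.8648

Compression ratio = 1.8648


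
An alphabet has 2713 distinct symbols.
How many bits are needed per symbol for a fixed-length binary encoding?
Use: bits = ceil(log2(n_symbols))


log2(2713) = 11.4057
Bracket: 2^11 = 2048 < 2713 <= 2^12 = 4096
So ceil(log2(2713)) = 12

bits = ceil(log2(2713)) = ceil(11.4057) = 12 bits


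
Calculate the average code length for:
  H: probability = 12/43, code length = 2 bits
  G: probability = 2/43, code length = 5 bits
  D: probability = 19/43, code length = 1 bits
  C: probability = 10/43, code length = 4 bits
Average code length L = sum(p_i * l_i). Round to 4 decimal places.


Weighted contributions p_i * l_i:
  H: (12/43) * 2 = 24/43
  G: (2/43) * 5 = 10/43
  D: (19/43) * 1 = 19/43
  C: (10/43) * 4 = 40/43
Sum = (24 + 10 + 19 + 40)/43 = 93/43

L = 93/43 = 2.1628 bits/symbol


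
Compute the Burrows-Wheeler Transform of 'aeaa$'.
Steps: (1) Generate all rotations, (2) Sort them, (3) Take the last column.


Rotations (sorted):
  0: $aeaa -> last char: a
  1: a$aea -> last char: a
  2: aa$ae -> last char: e
  3: aeaa$ -> last char: $
  4: eaa$a -> last char: a


BWT = aae$a


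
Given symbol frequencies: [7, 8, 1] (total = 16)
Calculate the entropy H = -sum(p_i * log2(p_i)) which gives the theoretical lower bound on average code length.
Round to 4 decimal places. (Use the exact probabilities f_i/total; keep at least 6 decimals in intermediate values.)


Per-symbol terms -p_i * log2(p_i) with p_i = f_i/16:
  p = 7/16 = 0.437500: log2(p) = -1.192645, -p*log2(p) = 0.521782
  p = 8/16 = 0.500000: log2(p) = -1.000000, -p*log2(p) = 0.500000
  p = 1/16 = 0.062500: log2(p) = -4.000000, -p*log2(p) = 0.250000
H = 0.521782 + 0.500000 + 0.250000 = 1.271782

H = 1.2718 bits/symbol


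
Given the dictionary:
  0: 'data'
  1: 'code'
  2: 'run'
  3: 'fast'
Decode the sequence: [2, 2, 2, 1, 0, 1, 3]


Look up each index in the dictionary:
  2 -> 'run'
  2 -> 'run'
  2 -> 'run'
  1 -> 'code'
  0 -> 'data'
  1 -> 'code'
  3 -> 'fast'

Decoded: "run run run code data code fast"


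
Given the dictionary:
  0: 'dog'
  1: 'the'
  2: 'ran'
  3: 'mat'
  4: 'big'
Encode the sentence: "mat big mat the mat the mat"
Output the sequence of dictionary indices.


Look up each word in the dictionary:
  'mat' -> 3
  'big' -> 4
  'mat' -> 3
  'the' -> 1
  'mat' -> 3
  'the' -> 1
  'mat' -> 3

Encoded: [3, 4, 3, 1, 3, 1, 3]


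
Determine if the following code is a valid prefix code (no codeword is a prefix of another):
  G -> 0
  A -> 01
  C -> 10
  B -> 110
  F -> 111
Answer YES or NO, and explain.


Checking each pair (does one codeword prefix another?):
  G='0' vs A='01': prefix -- VIOLATION

NO -- this is NOT a valid prefix code. G (0) is a prefix of A (01).


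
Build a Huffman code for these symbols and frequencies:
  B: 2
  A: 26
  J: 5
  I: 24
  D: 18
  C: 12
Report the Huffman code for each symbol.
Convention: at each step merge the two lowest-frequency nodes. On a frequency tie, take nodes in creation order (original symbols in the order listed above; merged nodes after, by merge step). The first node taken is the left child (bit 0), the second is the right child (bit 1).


Huffman tree construction:
Step 1: Merge B(2) + J(5) = 7
Step 2: Merge (B+J)(7) + C(12) = 19
Step 3: Merge D(18) + ((B+J)+C)(19) = 37
Step 4: Merge I(24) + A(26) = 50
Step 5: Merge (D+((B+J)+C))(37) + (I+A)(50) = 87
Read each symbol's code off the tree from the root (left child = 0, right child = 1).

Codes:
  B: 0100 (length 4)
  A: 11 (length 2)
  J: 0101 (length 4)
  I: 10 (length 2)
  D: 00 (length 2)
  C: 011 (length 3)
Average code length: 200/87 = 2.2989 bits/symbol


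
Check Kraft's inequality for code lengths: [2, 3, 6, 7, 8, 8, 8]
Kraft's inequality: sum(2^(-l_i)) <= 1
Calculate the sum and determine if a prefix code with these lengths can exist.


Sum = 2^(-2) + 2^(-3) + 2^(-6) + 2^(-7) + 2^(-8) + 2^(-8) + 2^(-8)
    = 0.25 + 0.125 + 0.015625 + 0.0078125 + 0.00390625 + 0.00390625 + 0.00390625
    = 105/256 = 0.41015625
Since 0.41015625 <= 1, Kraft's inequality IS satisfied.
A prefix code with these lengths CAN exist.

Kraft sum = 0.41015625. Satisfied.


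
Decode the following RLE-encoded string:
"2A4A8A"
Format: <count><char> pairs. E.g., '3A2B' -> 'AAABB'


Expanding each <count><char> pair:
  2A -> 'AA'
  4A -> 'AAAA'
  8A -> 'AAAAAAAA'

Decoded = AAAAAAAAAAAAAA


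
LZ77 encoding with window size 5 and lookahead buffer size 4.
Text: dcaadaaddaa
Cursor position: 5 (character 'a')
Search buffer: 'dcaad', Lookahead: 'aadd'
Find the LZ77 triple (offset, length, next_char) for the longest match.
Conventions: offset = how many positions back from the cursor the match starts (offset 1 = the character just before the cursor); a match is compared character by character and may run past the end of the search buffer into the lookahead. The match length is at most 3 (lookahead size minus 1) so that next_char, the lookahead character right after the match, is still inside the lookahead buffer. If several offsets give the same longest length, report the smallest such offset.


Try each offset into the search buffer:
  offset=1 (pos 4, char 'd'): match length 0
  offset=2 (pos 3, char 'a'): match length 1
  offset=3 (pos 2, char 'a'): match length 3
  offset=4 (pos 1, char 'c'): match length 0
  offset=5 (pos 0, char 'd'): match length 0
Longest match has length 3 at offset 3.
next_char = character at position 5 + 3 = 8 -> 'd'

Best match: offset=3, length=3 (matching 'aad' starting at position 2)
LZ77 triple: (3, 3, 'd')


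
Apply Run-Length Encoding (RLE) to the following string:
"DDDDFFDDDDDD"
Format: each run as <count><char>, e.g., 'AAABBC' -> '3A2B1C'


Scanning runs left to right:
  i=0: run of 'D' x 4 -> '4D'
  i=4: run of 'F' x 2 -> '2F'
  i=6: run of 'D' x 6 -> '6D'

RLE = 4D2F6D


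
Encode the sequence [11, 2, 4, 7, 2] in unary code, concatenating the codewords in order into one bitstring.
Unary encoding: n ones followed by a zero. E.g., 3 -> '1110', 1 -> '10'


Encode each number as n ones followed by a terminating 0:
  11 -> 111111111110 (12 bits)
  2 -> 110 (3 bits)
  4 -> 11110 (5 bits)
  7 -> 11111110 (8 bits)
  2 -> 110 (3 bits)
Total length = 12 + 3 + 5 + 8 + 3 = 31 bits.

Unary([11, 2, 4, 7, 2]) = 1111111111101101111011111110110 (31 bits)


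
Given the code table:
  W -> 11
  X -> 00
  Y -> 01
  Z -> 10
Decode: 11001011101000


Decoding:
11 -> W
00 -> X
10 -> Z
11 -> W
10 -> Z
10 -> Z
00 -> X


Result: WXZWZZX


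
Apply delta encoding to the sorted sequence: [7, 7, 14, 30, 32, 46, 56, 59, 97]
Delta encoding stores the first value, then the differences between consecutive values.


First value: 7
Deltas:
  7 - 7 = 0
  14 - 7 = 7
  30 - 14 = 16
  32 - 30 = 2
  46 - 32 = 14
  56 - 46 = 10
  59 - 56 = 3
  97 - 59 = 38


Delta encoded: [7, 0, 7, 16, 2, 14, 10, 3, 38]


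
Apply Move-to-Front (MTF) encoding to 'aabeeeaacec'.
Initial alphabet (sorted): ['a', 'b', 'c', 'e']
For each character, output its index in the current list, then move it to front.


MTF encoding:
'a': index 0 in ['a', 'b', 'c', 'e'] -> ['a', 'b', 'c', 'e']
'a': index 0 in ['a', 'b', 'c', 'e'] -> ['a', 'b', 'c', 'e']
'b': index 1 in ['a', 'b', 'c', 'e'] -> ['b', 'a', 'c', 'e']
'e': index 3 in ['b', 'a', 'c', 'e'] -> ['e', 'b', 'a', 'c']
'e': index 0 in ['e', 'b', 'a', 'c'] -> ['e', 'b', 'a', 'c']
'e': index 0 in ['e', 'b', 'a', 'c'] -> ['e', 'b', 'a', 'c']
'a': index 2 in ['e', 'b', 'a', 'c'] -> ['a', 'e', 'b', 'c']
'a': index 0 in ['a', 'e', 'b', 'c'] -> ['a', 'e', 'b', 'c']
'c': index 3 in ['a', 'e', 'b', 'c'] -> ['c', 'a', 'e', 'b']
'e': index 2 in ['c', 'a', 'e', 'b'] -> ['e', 'c', 'a', 'b']
'c': index 1 in ['e', 'c', 'a', 'b'] -> ['c', 'e', 'a', 'b']


Output: [0, 0, 1, 3, 0, 0, 2, 0, 3, 2, 1]


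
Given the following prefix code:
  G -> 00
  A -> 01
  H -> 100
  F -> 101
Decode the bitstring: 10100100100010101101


Decoding step by step:
Bits 101 -> F
Bits 00 -> G
Bits 100 -> H
Bits 100 -> H
Bits 01 -> A
Bits 01 -> A
Bits 01 -> A
Bits 101 -> F


Decoded message: FGHHAAAF


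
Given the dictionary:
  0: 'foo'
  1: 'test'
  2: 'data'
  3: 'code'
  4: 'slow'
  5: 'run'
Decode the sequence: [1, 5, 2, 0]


Look up each index in the dictionary:
  1 -> 'test'
  5 -> 'run'
  2 -> 'data'
  0 -> 'foo'

Decoded: "test run data foo"


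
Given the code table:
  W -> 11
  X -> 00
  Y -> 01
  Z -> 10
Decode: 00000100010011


Decoding:
00 -> X
00 -> X
01 -> Y
00 -> X
01 -> Y
00 -> X
11 -> W


Result: XXYXYXW


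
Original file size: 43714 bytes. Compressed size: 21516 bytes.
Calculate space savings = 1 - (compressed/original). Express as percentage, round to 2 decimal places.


ratio = compressed/original = 21516/43714 = 0.492199
savings = 1 - ratio = 1 - 0.492199 = 0.507801
as a percentage: 0.507801 * 100 = 50.78%

Space savings = 1 - 21516/43714 = 50.78%


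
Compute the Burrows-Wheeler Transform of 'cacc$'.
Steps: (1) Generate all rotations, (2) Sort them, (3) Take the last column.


Rotations (sorted):
  0: $cacc -> last char: c
  1: acc$c -> last char: c
  2: c$cac -> last char: c
  3: cacc$ -> last char: $
  4: cc$ca -> last char: a


BWT = ccc$a


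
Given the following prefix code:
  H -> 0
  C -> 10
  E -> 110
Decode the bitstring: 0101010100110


Decoding step by step:
Bits 0 -> H
Bits 10 -> C
Bits 10 -> C
Bits 10 -> C
Bits 10 -> C
Bits 0 -> H
Bits 110 -> E


Decoded message: HCCCCHE


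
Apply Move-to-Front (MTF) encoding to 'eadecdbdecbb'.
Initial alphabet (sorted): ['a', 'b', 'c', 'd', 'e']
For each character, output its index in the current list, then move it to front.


MTF encoding:
'e': index 4 in ['a', 'b', 'c', 'd', 'e'] -> ['e', 'a', 'b', 'c', 'd']
'a': index 1 in ['e', 'a', 'b', 'c', 'd'] -> ['a', 'e', 'b', 'c', 'd']
'd': index 4 in ['a', 'e', 'b', 'c', 'd'] -> ['d', 'a', 'e', 'b', 'c']
'e': index 2 in ['d', 'a', 'e', 'b', 'c'] -> ['e', 'd', 'a', 'b', 'c']
'c': index 4 in ['e', 'd', 'a', 'b', 'c'] -> ['c', 'e', 'd', 'a', 'b']
'd': index 2 in ['c', 'e', 'd', 'a', 'b'] -> ['d', 'c', 'e', 'a', 'b']
'b': index 4 in ['d', 'c', 'e', 'a', 'b'] -> ['b', 'd', 'c', 'e', 'a']
'd': index 1 in ['b', 'd', 'c', 'e', 'a'] -> ['d', 'b', 'c', 'e', 'a']
'e': index 3 in ['d', 'b', 'c', 'e', 'a'] -> ['e', 'd', 'b', 'c', 'a']
'c': index 3 in ['e', 'd', 'b', 'c', 'a'] -> ['c', 'e', 'd', 'b', 'a']
'b': index 3 in ['c', 'e', 'd', 'b', 'a'] -> ['b', 'c', 'e', 'd', 'a']
'b': index 0 in ['b', 'c', 'e', 'd', 'a'] -> ['b', 'c', 'e', 'd', 'a']


Output: [4, 1, 4, 2, 4, 2, 4, 1, 3, 3, 3, 0]


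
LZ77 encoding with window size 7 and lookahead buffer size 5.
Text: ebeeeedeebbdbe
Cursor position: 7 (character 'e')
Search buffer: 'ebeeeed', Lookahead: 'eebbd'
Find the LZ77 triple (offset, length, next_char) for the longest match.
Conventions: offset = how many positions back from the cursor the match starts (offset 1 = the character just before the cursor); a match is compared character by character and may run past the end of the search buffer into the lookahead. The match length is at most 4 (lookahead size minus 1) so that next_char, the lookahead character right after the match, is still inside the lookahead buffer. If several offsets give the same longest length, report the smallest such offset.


Try each offset into the search buffer:
  offset=1 (pos 6, char 'd'): match length 0
  offset=2 (pos 5, char 'e'): match length 1
  offset=3 (pos 4, char 'e'): match length 2
  offset=4 (pos 3, char 'e'): match length 2
  offset=5 (pos 2, char 'e'): match length 2
  offset=6 (pos 1, char 'b'): match length 0
  offset=7 (pos 0, char 'e'): match length 1
Longest match has length 2, found at offsets 3, 4, 5; take the smallest, offset 3.
next_char = character at position 7 + 2 = 9 -> 'b'

Best match: offset=3, length=2 (matching 'ee' starting at position 4)
LZ77 triple: (3, 2, 'b')


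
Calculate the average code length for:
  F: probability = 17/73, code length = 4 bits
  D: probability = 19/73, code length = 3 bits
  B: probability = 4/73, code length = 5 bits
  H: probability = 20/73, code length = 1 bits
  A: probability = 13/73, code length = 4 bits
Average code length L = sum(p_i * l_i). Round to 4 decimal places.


Weighted contributions p_i * l_i:
  F: (17/73) * 4 = 68/73
  D: (19/73) * 3 = 57/73
  B: (4/73) * 5 = 20/73
  H: (20/73) * 1 = 20/73
  A: (13/73) * 4 = 52/73
Sum = (68 + 57 + 20 + 20 + 52)/73 = 217/73

L = 217/73 = 2.9726 bits/symbol


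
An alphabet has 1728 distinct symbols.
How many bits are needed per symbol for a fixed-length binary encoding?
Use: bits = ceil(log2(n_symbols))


log2(1728) = 10.7549
Bracket: 2^10 = 1024 < 1728 <= 2^11 = 2048
So ceil(log2(1728)) = 11

bits = ceil(log2(1728)) = ceil(10.7549) = 11 bits


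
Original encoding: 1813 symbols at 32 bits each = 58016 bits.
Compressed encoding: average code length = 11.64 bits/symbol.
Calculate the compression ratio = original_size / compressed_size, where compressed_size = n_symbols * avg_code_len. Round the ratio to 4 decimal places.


original_size = n_symbols * orig_bits = 1813 * 32 = 58016 bits
compressed_size = n_symbols * avg_code_len = 1813 * 11.64 = 21103.32 bits
ratio = original_size / compressed_size = 58016 / 21103.32 = 2.7491

Compression ratio = 2.7491


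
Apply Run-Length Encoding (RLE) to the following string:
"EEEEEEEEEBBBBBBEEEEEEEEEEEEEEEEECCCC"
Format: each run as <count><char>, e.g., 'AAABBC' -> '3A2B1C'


Scanning runs left to right:
  i=0: run of 'E' x 9 -> '9E'
  i=9: run of 'B' x 6 -> '6B'
  i=15: run of 'E' x 17 -> '17E'
  i=32: run of 'C' x 4 -> '4C'

RLE = 9E6B17E4C


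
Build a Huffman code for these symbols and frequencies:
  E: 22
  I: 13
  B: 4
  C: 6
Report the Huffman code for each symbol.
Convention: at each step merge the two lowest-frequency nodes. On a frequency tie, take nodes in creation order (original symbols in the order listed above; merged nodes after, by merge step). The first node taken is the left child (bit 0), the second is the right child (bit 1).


Huffman tree construction:
Step 1: Merge B(4) + C(6) = 10
Step 2: Merge (B+C)(10) + I(13) = 23
Step 3: Merge E(22) + ((B+C)+I)(23) = 45
Read each symbol's code off the tree from the root (left child = 0, right child = 1).

Codes:
  E: 0 (length 1)
  I: 11 (length 2)
  B: 100 (length 3)
  C: 101 (length 3)
Average code length: 78/45 = 1.7333 bits/symbol


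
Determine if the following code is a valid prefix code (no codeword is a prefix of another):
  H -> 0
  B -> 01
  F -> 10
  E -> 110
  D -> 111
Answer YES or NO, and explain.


Checking each pair (does one codeword prefix another?):
  H='0' vs B='01': prefix -- VIOLATION

NO -- this is NOT a valid prefix code. H (0) is a prefix of B (01).


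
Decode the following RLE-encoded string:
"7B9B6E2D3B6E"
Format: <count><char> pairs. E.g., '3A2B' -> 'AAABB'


Expanding each <count><char> pair:
  7B -> 'BBBBBBB'
  9B -> 'BBBBBBBBB'
  6E -> 'EEEEEE'
  2D -> 'DD'
  3B -> 'BBB'
  6E -> 'EEEEEE'

Decoded = BBBBBBBBBBBBBBBBEEEEEEDDBBBEEEEEE


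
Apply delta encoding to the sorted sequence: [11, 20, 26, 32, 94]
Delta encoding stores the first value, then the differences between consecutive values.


First value: 11
Deltas:
  20 - 11 = 9
  26 - 20 = 6
  32 - 26 = 6
  94 - 32 = 62


Delta encoded: [11, 9, 6, 6, 62]


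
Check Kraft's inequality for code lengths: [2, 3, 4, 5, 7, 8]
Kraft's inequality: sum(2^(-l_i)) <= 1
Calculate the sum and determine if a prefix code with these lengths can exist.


Sum = 2^(-2) + 2^(-3) + 2^(-4) + 2^(-5) + 2^(-7) + 2^(-8)
    = 0.25 + 0.125 + 0.0625 + 0.03125 + 0.0078125 + 0.00390625
    = 123/256 = 0.48046875
Since 0.48046875 <= 1, Kraft's inequality IS satisfied.
A prefix code with these lengths CAN exist.

Kraft sum = 0.48046875. Satisfied.


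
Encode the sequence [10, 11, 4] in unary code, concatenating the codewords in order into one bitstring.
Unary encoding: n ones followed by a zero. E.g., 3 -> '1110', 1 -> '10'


Encode each number as n ones followed by a terminating 0:
  10 -> 11111111110 (11 bits)
  11 -> 111111111110 (12 bits)
  4 -> 11110 (5 bits)
Total length = 11 + 12 + 5 = 28 bits.

Unary([10, 11, 4]) = 1111111111011111111111011110 (28 bits)


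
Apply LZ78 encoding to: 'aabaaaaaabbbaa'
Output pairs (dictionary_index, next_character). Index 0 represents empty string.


LZ78 encoding steps:
Dictionary: {0: ''}
Step 1: w='' (idx 0), next='a' -> output (0, 'a'), add 'a' as idx 1
Step 2: w='a' (idx 1), next='b' -> output (1, 'b'), add 'ab' as idx 2
Step 3: w='a' (idx 1), next='a' -> output (1, 'a'), add 'aa' as idx 3
Step 4: w='aa' (idx 3), next='a' -> output (3, 'a'), add 'aaa' as idx 4
Step 5: w='ab' (idx 2), next='b' -> output (2, 'b'), add 'abb' as idx 5
Step 6: w='' (idx 0), next='b' -> output (0, 'b'), add 'b' as idx 6
Step 7: w='aa' (idx 3), end of input -> output (3, '')


Encoded: [(0, 'a'), (1, 'b'), (1, 'a'), (3, 'a'), (2, 'b'), (0, 'b'), (3, '')]


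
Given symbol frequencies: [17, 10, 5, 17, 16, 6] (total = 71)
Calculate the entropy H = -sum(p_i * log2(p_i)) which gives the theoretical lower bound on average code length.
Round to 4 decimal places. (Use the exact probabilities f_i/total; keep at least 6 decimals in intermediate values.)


Per-symbol terms -p_i * log2(p_i) with p_i = f_i/71:
  p = 17/71 = 0.239437: log2(p) = -2.062284, -p*log2(p) = 0.493786
  p = 10/71 = 0.140845: log2(p) = -2.827819, -p*log2(p) = 0.398284
  p = 5/71 = 0.070423: log2(p) = -3.827819, -p*log2(p) = 0.269565
  p = 17/71 = 0.239437: log2(p) = -2.062284, -p*log2(p) = 0.493786
  p = 16/71 = 0.225352: log2(p) = -2.149747, -p*log2(p) = 0.484450
  p = 6/71 = 0.084507: log2(p) = -3.564785, -p*log2(p) = 0.301249
H = 0.493786 + 0.398284 + 0.269565 + 0.493786 + 0.484450 + 0.301249 = 2.441120

H = 2.4411 bits/symbol


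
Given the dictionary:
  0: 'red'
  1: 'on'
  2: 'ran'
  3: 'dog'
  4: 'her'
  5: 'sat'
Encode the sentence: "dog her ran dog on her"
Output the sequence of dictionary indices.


Look up each word in the dictionary:
  'dog' -> 3
  'her' -> 4
  'ran' -> 2
  'dog' -> 3
  'on' -> 1
  'her' -> 4

Encoded: [3, 4, 2, 3, 1, 4]


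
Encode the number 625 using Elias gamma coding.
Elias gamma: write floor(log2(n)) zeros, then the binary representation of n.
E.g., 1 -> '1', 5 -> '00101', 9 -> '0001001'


num_bits = floor(log2(625)) + 1 = 10
leading_zeros = num_bits - 1 = 9
binary(625) = 1001110001

Elias gamma(625) = '000000000' + '1001110001' = 0000000001001110001 (19 bits)


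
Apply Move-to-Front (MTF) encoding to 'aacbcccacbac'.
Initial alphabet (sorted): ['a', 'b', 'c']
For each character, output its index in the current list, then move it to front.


MTF encoding:
'a': index 0 in ['a', 'b', 'c'] -> ['a', 'b', 'c']
'a': index 0 in ['a', 'b', 'c'] -> ['a', 'b', 'c']
'c': index 2 in ['a', 'b', 'c'] -> ['c', 'a', 'b']
'b': index 2 in ['c', 'a', 'b'] -> ['b', 'c', 'a']
'c': index 1 in ['b', 'c', 'a'] -> ['c', 'b', 'a']
'c': index 0 in ['c', 'b', 'a'] -> ['c', 'b', 'a']
'c': index 0 in ['c', 'b', 'a'] -> ['c', 'b', 'a']
'a': index 2 in ['c', 'b', 'a'] -> ['a', 'c', 'b']
'c': index 1 in ['a', 'c', 'b'] -> ['c', 'a', 'b']
'b': index 2 in ['c', 'a', 'b'] -> ['b', 'c', 'a']
'a': index 2 in ['b', 'c', 'a'] -> ['a', 'b', 'c']
'c': index 2 in ['a', 'b', 'c'] -> ['c', 'a', 'b']


Output: [0, 0, 2, 2, 1, 0, 0, 2, 1, 2, 2, 2]


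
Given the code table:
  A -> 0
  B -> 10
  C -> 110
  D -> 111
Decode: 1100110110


Decoding:
110 -> C
0 -> A
110 -> C
110 -> C


Result: CACC


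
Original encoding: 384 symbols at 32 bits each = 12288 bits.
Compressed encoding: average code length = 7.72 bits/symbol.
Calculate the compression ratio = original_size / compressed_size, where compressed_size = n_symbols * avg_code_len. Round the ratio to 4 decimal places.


original_size = n_symbols * orig_bits = 384 * 32 = 12288 bits
compressed_size = n_symbols * avg_code_len = 384 * 7.72 = 2964.48 bits
ratio = original_size / compressed_size = 12288 / 2964.48 = 4.1451

Compression ratio = 4.1451


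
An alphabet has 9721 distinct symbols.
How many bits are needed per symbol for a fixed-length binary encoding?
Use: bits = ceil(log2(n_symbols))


log2(9721) = 13.2469
Bracket: 2^13 = 8192 < 9721 <= 2^14 = 16384
So ceil(log2(9721)) = 14

bits = ceil(log2(9721)) = ceil(13.2469) = 14 bits
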